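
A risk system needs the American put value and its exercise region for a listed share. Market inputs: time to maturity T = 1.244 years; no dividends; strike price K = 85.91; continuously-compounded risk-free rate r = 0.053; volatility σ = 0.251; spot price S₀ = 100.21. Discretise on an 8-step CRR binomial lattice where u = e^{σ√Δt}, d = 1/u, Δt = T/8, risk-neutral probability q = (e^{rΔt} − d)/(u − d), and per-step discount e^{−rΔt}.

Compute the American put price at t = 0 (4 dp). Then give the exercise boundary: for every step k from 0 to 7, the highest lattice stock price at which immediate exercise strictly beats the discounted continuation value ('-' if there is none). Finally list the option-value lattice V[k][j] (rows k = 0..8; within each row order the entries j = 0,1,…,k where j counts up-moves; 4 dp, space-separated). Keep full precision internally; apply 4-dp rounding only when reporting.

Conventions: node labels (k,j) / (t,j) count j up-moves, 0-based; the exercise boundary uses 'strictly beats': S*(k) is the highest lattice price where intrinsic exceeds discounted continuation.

price = 3.4172
boundary = - - - - 67.4479 61.0918 67.4479 74.4653
tree:
3.4172
5.4493 1.5735
8.4644 2.7199 0.5277
12.7402 4.6056 1.0019 0.0932
18.4621 7.5987 1.8831 0.1947 0.0000
24.8182 12.1206 3.4962 0.4064 0.0000 0.0000
30.5753 18.4621 6.3904 0.8484 0.0000 0.0000 0.0000
35.7899 24.8182 11.4447 1.7710 0.0000 0.0000 0.0000 0.0000
40.5131 30.5753 18.4621 3.6971 0.0000 0.0000 0.0000 0.0000 0.0000

params: Δt=0.15550 u=1.10404 d=0.90576 q=0.51701 e^(-rΔt)=0.99179
t_8 payoffs: 40.5131 30.5753 18.4621 3.6971 0.0000 0.0000 0.0000 0.0000 0.0000
t_7: node(7,0) S=50.1201 payoff=35.7899 vs cont=35.0848 → 35.7899 [stop]  node(7,1) S=61.0918 payoff=24.8182 vs cont=24.1131 → 24.8182 [stop]  node(7,2) S=74.4653 payoff=11.4447 vs cont=10.7395 → 11.4447 [stop]  node(7,3) S=90.7665 payoff=0.0000 vs cont=1.7710 → 1.7710 [wait]  node(7,4) S=110.6361 payoff=0.0000 vs cont=0.0000 → 0.0000 [wait]  node(7,5) S=134.8553 payoff=0.0000 vs cont=0.0000 → 0.0000 [wait]  node(7,6) S=164.3763 payoff=0.0000 vs cont=0.0000 → 0.0000 [wait]  node(7,7) S=200.3597 payoff=0.0000 vs cont=0.0000 → 0.0000 [wait]  ⇒ S*(7)=74.4653
t_6: node(6,0) S=55.3347 payoff=30.5753 vs cont=29.8702 → 30.5753 [stop]  node(6,1) S=67.4479 payoff=18.4621 vs cont=17.7570 → 18.4621 [stop]  node(6,2) S=82.2129 payoff=3.6971 vs cont=6.3904 → 6.3904 [wait]  node(6,3) S=100.2100 payoff=0.0000 vs cont=0.8484 → 0.8484 [wait]  node(6,4) S=122.1469 payoff=0.0000 vs cont=0.0000 → 0.0000 [wait]  node(6,5) S=148.8859 payoff=0.0000 vs cont=0.0000 → 0.0000 [wait]  node(6,6) S=181.4783 payoff=0.0000 vs cont=0.0000 → 0.0000 [wait]  ⇒ S*(6)=67.4479
t_5: node(5,0) S=61.0918 payoff=24.8182 vs cont=24.1131 → 24.8182 [stop]  node(5,1) S=74.4653 payoff=11.4447 vs cont=12.1206 → 12.1206 [wait]  node(5,2) S=90.7665 payoff=0.0000 vs cont=3.4962 → 3.4962 [wait]  node(5,3) S=110.6361 payoff=0.0000 vs cont=0.4064 → 0.4064 [wait]  node(5,4) S=134.8553 payoff=0.0000 vs cont=0.0000 → 0.0000 [wait]  node(5,5) S=164.3763 payoff=0.0000 vs cont=0.0000 → 0.0000 [wait]  ⇒ S*(5)=61.0918
t_4: node(4,0) S=67.4479 payoff=18.4621 vs cont=18.1035 → 18.4621 [stop]  node(4,1) S=82.2129 payoff=3.6971 vs cont=7.5987 → 7.5987 [wait]  node(4,2) S=100.2100 payoff=0.0000 vs cont=1.8831 → 1.8831 [wait]  node(4,3) S=122.1469 payoff=0.0000 vs cont=0.1947 → 0.1947 [wait]  node(4,4) S=148.8859 payoff=0.0000 vs cont=0.0000 → 0.0000 [wait]  ⇒ S*(4)=67.4479
t_3: node(3,0) S=74.4653 payoff=11.4447 vs cont=12.7402 → 12.7402 [wait]  node(3,1) S=90.7665 payoff=0.0000 vs cont=4.6056 → 4.6056 [wait]  node(3,2) S=110.6361 payoff=0.0000 vs cont=1.0019 → 1.0019 [wait]  node(3,3) S=134.8553 payoff=0.0000 vs cont=0.0932 → 0.0932 [wait]  ⇒ S*(3)=-
t_2: node(2,0) S=82.2129 payoff=3.6971 vs cont=8.4644 → 8.4644 [wait]  node(2,1) S=100.2100 payoff=0.0000 vs cont=2.7199 → 2.7199 [wait]  node(2,2) S=122.1469 payoff=0.0000 vs cont=0.5277 → 0.5277 [wait]  ⇒ S*(2)=-
t_1: node(1,0) S=90.7665 payoff=0.0000 vs cont=5.4493 → 5.4493 [wait]  node(1,1) S=110.6361 payoff=0.0000 vs cont=1.5735 → 1.5735 [wait]  ⇒ S*(1)=-
t_0: node(0,0) S=100.2100 payoff=0.0000 vs cont=3.4172 → 3.4172 [wait]  ⇒ S*(0)=-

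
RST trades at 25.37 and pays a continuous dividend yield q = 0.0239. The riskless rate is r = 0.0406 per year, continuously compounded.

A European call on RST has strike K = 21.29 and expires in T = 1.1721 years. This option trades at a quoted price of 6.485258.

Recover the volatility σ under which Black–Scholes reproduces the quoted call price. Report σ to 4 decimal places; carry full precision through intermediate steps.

sigma = 0.4082

At σ = 0.4082 the Black–Scholes value reproduces the quote:
σ√T = 0.4082·√1.1721 = 0.441932
d₁ = (ln(S/K) + (r−q+σ²/2)T) / (σ√T) = (ln(25.37/21.29) + (0.0406−0.0239+0.4082²/2)·1.1721) / 0.441932 = (0.175330 + 0.117226) / 0.441932 = 0.661993
d₂ = d₁ − σ√T = 0.661993 − 0.441932 = 0.220061
e^{−rT} = 0.953527
e^{−qT} = 0.972376
N(d₁) = 0.746012,  N(d₂) = 0.587088
V = S·e^{−qT}·N(d₁) − K·e^{−rT}·N(d₂) = 18.403499 − 11.918241 = 6.485258 (matching the quote); vega is positive throughout, so no other σ reproduces this price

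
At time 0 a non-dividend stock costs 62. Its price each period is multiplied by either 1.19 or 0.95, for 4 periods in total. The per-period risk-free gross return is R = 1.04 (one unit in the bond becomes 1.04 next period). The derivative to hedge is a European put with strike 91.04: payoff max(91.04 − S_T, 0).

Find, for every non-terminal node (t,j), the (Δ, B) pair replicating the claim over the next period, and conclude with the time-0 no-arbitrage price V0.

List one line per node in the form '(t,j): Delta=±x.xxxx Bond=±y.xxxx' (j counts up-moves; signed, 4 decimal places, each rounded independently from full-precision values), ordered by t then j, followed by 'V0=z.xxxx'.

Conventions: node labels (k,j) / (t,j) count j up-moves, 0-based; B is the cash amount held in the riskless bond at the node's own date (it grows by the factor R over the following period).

No-arbitrage ⇒ martingale measure with p* = (R−d)/(u−d) = 0.3750.
Terminal payoffs: V(4,0)=40.5406, V(4,1)=27.7829, V(4,2)=11.8021, V(4,3)=0.0000, V(4,4)=0.0000
(3,0): S=53.1572. Δ = (V_up−V_dn)/(S_up−S_dn) = (27.7829−40.5406)/(63.2571−50.4994) = -1.0000. V = [p*·27.7829 + (1−p*)·40.5406]/1.04 = 34.3812. B = V − Δ·S = 87.5385.
(3,1): S=66.5864. Δ = (V_up−V_dn)/(S_up−S_dn) = (11.8021−27.7829)/(79.2379−63.2571) = -1.0000. V = [p*·11.8021 + (1−p*)·27.7829]/1.04 = 20.9520. B = V − Δ·S = 87.5385.
(3,2): S=83.4083. Δ = (V_up−V_dn)/(S_up−S_dn) = (0.0000−11.8021)/(99.2559−79.2379) = -0.5896. V = [p*·0.0000 + (1−p*)·11.8021]/1.04 = 7.0926. B = V − Δ·S = 56.2681.
(3,3): S=104.4799. Δ = (V_up−V_dn)/(S_up−S_dn) = (0.0000−0.0000)/(124.3310−99.2559) = 0.0000. V = [p*·0.0000 + (1−p*)·0.0000]/1.04 = 0.0000. B = V − Δ·S = 0.0000.
(2,0): S=55.9550. Δ = (V_up−V_dn)/(S_up−S_dn) = (20.9520−34.3812)/(66.5864−53.1572) = -1.0000. V = [p*·20.9520 + (1−p*)·34.3812]/1.04 = 28.2166. B = V − Δ·S = 84.1716.
(2,1): S=70.0910. Δ = (V_up−V_dn)/(S_up−S_dn) = (7.0926−20.9520)/(83.4083−66.5864) = -0.8239. V = [p*·7.0926 + (1−p*)·20.9520]/1.04 = 15.1488. B = V − Δ·S = 72.8962.
(2,2): S=87.7982. Δ = (V_up−V_dn)/(S_up−S_dn) = (0.0000−7.0926)/(104.4799−83.4083) = -0.3366. V = [p*·0.0000 + (1−p*)·7.0926]/1.04 = 4.2624. B = V − Δ·S = 33.8150.
(1,0): S=58.9000. Δ = (V_up−V_dn)/(S_up−S_dn) = (15.1488−28.2166)/(70.0910−55.9550) = -0.9244. V = [p*·15.1488 + (1−p*)·28.2166]/1.04 = 22.4194. B = V − Δ·S = 76.8686.
(1,1): S=73.7800. Δ = (V_up−V_dn)/(S_up−S_dn) = (4.2624−15.1488)/(87.7982−70.0910) = -0.6148. V = [p*·4.2624 + (1−p*)·15.1488]/1.04 = 10.6408. B = V − Δ·S = 56.0007.
(0,0): S=62.0000. Δ = (V_up−V_dn)/(S_up−S_dn) = (10.6408−22.4194)/(73.7800−58.9000) = -0.7916. V = [p*·10.6408 + (1−p*)·22.4194]/1.04 = 17.3100. B = V − Δ·S = 66.3876.
As a check, the time-0 holding Δ(0,0)·S0 + B(0,0) comes to 17.3100 — exactly V0.

(0,0): Delta=-0.7916 Bond=66.3876
(1,0): Delta=-0.9244 Bond=76.8686
(1,1): Delta=-0.6148 Bond=56.0007
(2,0): Delta=-1.0000 Bond=84.1716
(2,1): Delta=-0.8239 Bond=72.8962
(2,2): Delta=-0.3366 Bond=33.8150
(3,0): Delta=-1.0000 Bond=87.5385
(3,1): Delta=-1.0000 Bond=87.5385
(3,2): Delta=-0.5896 Bond=56.2681
(3,3): Delta=0.0000 Bond=0.0000
V0=17.3100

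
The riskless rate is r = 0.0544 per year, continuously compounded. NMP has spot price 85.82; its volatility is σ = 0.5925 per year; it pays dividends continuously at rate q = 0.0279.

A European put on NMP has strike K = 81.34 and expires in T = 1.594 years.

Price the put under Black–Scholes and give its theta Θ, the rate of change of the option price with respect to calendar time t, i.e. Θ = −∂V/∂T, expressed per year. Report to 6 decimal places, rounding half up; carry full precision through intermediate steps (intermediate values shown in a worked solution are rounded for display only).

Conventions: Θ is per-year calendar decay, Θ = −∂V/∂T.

price = 19.270814
Θ = -5.056087

σ√T = 0.5925·√1.594 = 0.748053
d₁ = (ln(S/K) + (r−q+σ²/2)T) / (σ√T) = (ln(85.82/81.34) + (0.0544−0.0279+0.5925²/2)·1.594) / 0.748053 = (0.053614 + 0.322033) / 0.748053 = 0.502166
d₂ = d₁ − σ√T = 0.502166 − 0.748053 = -0.245887
e^{−rT} = 0.916940
e^{−qT} = 0.956502
N(−d₁) = 0.307775,  N(−d₂) = 0.597115
Put price V = K·e^{−rT}·N(−d₂) − S·e^{−qT}·N(−d₁) = 44.535163 − 25.264349 = 19.270814
φ(d₁) = (1/√(2π))·e^{−d₁²/2} = 0.351683
Θ = −S·e^{−qT}·φ(d₁)·σ/(2√T) − q·S·e^{−qT}·N(−d₁) + r·K·e^{−rT}·N(−d₂) = −6.773925 − 0.704875 + 2.422713 = -5.056087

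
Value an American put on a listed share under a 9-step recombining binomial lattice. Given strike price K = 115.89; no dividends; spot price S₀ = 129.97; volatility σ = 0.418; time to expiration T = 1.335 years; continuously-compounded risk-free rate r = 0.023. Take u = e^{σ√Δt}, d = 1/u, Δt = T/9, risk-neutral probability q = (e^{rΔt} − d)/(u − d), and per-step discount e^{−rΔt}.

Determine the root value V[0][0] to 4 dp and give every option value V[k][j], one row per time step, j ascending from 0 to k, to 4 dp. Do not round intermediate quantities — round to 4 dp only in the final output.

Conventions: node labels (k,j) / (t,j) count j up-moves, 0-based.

price = 15.6903
tree:
15.6903
21.6608 9.0826
29.1110 13.4306 4.2536
37.9364 19.3867 6.8227 1.3923
47.7350 27.1805 10.7532 2.4471 0.2149
57.7787 36.7745 16.5769 4.2750 0.4071 0.0000
66.4198 47.6283 24.8222 7.4147 0.7713 0.0000 0.0000
73.7759 57.7787 35.7049 12.7505 1.4614 0.0000 0.0000 0.0000
80.0382 66.4198 47.6283 21.6989 2.7690 0.0000 0.0000 0.0000 0.0000
85.3693 73.7759 57.7787 35.7049 5.2463 0.0000 0.0000 0.0000 0.0000 0.0000

params: Δt=0.14833 u=1.17467 d=0.85130 q=0.47041 e^(-rΔt)=0.99659
t_9 payoffs: 85.3693 73.7759 57.7787 35.7049 5.2463 0.0000 0.0000 0.0000 0.0000 0.0000
k=8: node(8,0) S=35.8518 payoff=80.0382 vs cont=79.6435 → 80.0382 [stop]  node(8,1) S=49.4702 payoff=66.4198 vs cont=66.0251 → 66.4198 [stop]  node(8,2) S=68.2617 payoff=47.6283 vs cont=47.2336 → 47.6283 [stop]  node(8,3) S=94.1911 payoff=21.6989 vs cont=21.3042 → 21.6989 [stop]  node(8,4) S=129.9700 payoff=0.0000 vs cont=2.7690 → 2.7690 [wait]  node(8,5) S=179.3396 payoff=0.0000 vs cont=0.0000 → 0.0000 [wait]  node(8,6) S=247.4624 payoff=0.0000 vs cont=0.0000 → 0.0000 [wait]  node(8,7) S=341.4620 payoff=0.0000 vs cont=0.0000 → 0.0000 [wait]  node(8,8) S=471.1677 payoff=0.0000 vs cont=0.0000 → 0.0000 [wait]
k=7: node(7,0) S=42.1141 payoff=73.7759 vs cont=73.3812 → 73.7759 [stop]  node(7,1) S=58.1113 payoff=57.7787 vs cont=57.3840 → 57.7787 [stop]  node(7,2) S=80.1851 payoff=35.7049 vs cont=35.3102 → 35.7049 [stop]  node(7,3) S=110.6437 payoff=5.2463 vs cont=12.7505 → 12.7505 [wait]  node(7,4) S=152.6721 payoff=0.0000 vs cont=1.4614 → 1.4614 [wait]  node(7,5) S=210.6652 payoff=0.0000 vs cont=0.0000 → 0.0000 [wait]  node(7,6) S=290.6872 payoff=0.0000 vs cont=0.0000 → 0.0000 [wait]  node(7,7) S=401.1058 payoff=0.0000 vs cont=0.0000 → 0.0000 [wait]
k=6: node(6,0) S=49.4702 payoff=66.4198 vs cont=66.0251 → 66.4198 [stop]  node(6,1) S=68.2617 payoff=47.6283 vs cont=47.2336 → 47.6283 [stop]  node(6,2) S=94.1911 payoff=21.6989 vs cont=24.8222 → 24.8222 [wait]  node(6,3) S=129.9700 payoff=0.0000 vs cont=7.4147 → 7.4147 [wait]  node(6,4) S=179.3396 payoff=0.0000 vs cont=0.7713 → 0.7713 [wait]  node(6,5) S=247.4624 payoff=0.0000 vs cont=0.0000 → 0.0000 [wait]  node(6,6) S=341.4620 payoff=0.0000 vs cont=0.0000 → 0.0000 [wait]
k=5: node(5,0) S=58.1113 payoff=57.7787 vs cont=57.3840 → 57.7787 [stop]  node(5,1) S=80.1851 payoff=35.7049 vs cont=36.7745 → 36.7745 [wait]  node(5,2) S=110.6437 payoff=5.2463 vs cont=16.5769 → 16.5769 [wait]  node(5,3) S=152.6721 payoff=0.0000 vs cont=4.2750 → 4.2750 [wait]  node(5,4) S=210.6652 payoff=0.0000 vs cont=0.4071 → 0.4071 [wait]  node(5,5) S=290.6872 payoff=0.0000 vs cont=0.0000 → 0.0000 [wait]
k=4: node(4,0) S=68.2617 payoff=47.6283 vs cont=47.7350 → 47.7350 [wait]  node(4,1) S=94.1911 payoff=21.6989 vs cont=27.1805 → 27.1805 [wait]  node(4,2) S=129.9700 payoff=0.0000 vs cont=10.7532 → 10.7532 [wait]  node(4,3) S=179.3396 payoff=0.0000 vs cont=2.4471 → 2.4471 [wait]  node(4,4) S=247.4624 payoff=0.0000 vs cont=0.2149 → 0.2149 [wait]
k=3: node(3,0) S=80.1851 payoff=35.7049 vs cont=37.9364 → 37.9364 [wait]  node(3,1) S=110.6437 payoff=5.2463 vs cont=19.3867 → 19.3867 [wait]  node(3,2) S=152.6721 payoff=0.0000 vs cont=6.8227 → 6.8227 [wait]  node(3,3) S=210.6652 payoff=0.0000 vs cont=1.3923 → 1.3923 [wait]
k=2: node(2,0) S=94.1911 payoff=21.6989 vs cont=29.1110 → 29.1110 [wait]  node(2,1) S=129.9700 payoff=0.0000 vs cont=13.4306 → 13.4306 [wait]  node(2,2) S=179.3396 payoff=0.0000 vs cont=4.2536 → 4.2536 [wait]
k=1: node(1,0) S=110.6437 payoff=5.2463 vs cont=21.6608 → 21.6608 [wait]  node(1,1) S=152.6721 payoff=0.0000 vs cont=9.0826 → 9.0826 [wait]
k=0: node(0,0) S=129.9700 payoff=0.0000 vs cont=15.6903 → 15.6903 [wait]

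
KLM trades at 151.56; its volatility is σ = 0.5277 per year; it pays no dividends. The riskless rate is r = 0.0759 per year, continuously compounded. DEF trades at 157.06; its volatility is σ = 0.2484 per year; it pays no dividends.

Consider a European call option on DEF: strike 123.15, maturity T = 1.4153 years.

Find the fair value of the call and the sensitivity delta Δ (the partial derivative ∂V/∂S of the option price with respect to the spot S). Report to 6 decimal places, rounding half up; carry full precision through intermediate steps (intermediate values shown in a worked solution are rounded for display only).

price = 48.682808
Δ = 0.908951

σ√T = 0.2484·√1.4153 = 0.295512
d₁ = (ln(S/K) + (r+σ²/2)T) / (σ√T) = (ln(157.06/123.15) + (0.0759+0.2484²/2)·1.4153) / 0.295512 = (0.243225 + 0.151085) / 0.295512 = 1.334326
d₂ = d₁ − σ√T = 1.334326 − 0.295512 = 1.038813
e^{−rT} = 0.898147
N(d₁) = 0.908951,  N(d₂) = 0.850554
Call price V = S·N(d₁) − K·e^{−rT}·N(d₂) = 142.759907 − 94.077099 = 48.682808
Δ = N(d₁) = 0.908951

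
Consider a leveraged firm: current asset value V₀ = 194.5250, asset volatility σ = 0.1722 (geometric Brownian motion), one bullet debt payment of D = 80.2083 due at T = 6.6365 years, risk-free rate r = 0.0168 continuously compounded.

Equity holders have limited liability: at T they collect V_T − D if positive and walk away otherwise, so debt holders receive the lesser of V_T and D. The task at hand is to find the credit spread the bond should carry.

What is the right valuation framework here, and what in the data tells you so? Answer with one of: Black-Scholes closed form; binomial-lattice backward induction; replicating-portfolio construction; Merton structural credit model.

Key observation: the asked-for credit quantity lives on the firm's capital structure — asset value, asset volatility, debt face 80.2083 — which is the structural model's domain.

framework: Merton structural credit model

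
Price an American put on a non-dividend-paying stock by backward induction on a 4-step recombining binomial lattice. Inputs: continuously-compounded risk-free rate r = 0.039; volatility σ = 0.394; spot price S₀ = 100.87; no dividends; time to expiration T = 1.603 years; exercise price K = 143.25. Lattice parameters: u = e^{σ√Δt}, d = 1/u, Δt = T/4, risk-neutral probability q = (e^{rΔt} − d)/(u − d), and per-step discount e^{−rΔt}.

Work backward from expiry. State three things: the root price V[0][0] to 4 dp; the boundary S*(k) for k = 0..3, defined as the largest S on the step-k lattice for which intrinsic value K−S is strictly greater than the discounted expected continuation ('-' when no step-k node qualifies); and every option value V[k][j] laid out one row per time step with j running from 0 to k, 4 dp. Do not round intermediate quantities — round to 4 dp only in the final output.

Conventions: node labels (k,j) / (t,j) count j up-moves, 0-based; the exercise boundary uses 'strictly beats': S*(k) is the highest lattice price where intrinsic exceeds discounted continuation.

Δt=0.40075  u=1.28328  d=0.77925  q=0.46922  discount=0.98449
step 4 (expiry): payoffs max(K−S,0) = 106.0560 81.9984 42.3800 0.0000 0.0000
step 3: (k=3,j=0): S=47.7305, K−S=95.5195, hold=93.2981 ⇒ V=95.5195 exercise | (k=3,j=1): S=78.6031, K−S=64.6469, hold=62.4254 ⇒ V=64.6469 exercise | (k=3,j=2): S=129.4447, K−S=13.8053, hold=22.1457 ⇒ V=22.1457 continue | (k=3,j=3): S=213.1712, K−S=0.0000, hold=0.0000 ⇒ V=0.0000 continue  boundary S*=78.6031
step 2: (k=2,j=0): S=61.2516, K−S=81.9984, hold=79.7769 ⇒ V=81.9984 exercise | (k=2,j=1): S=100.8700, K−S=42.3800, hold=44.0113 ⇒ V=44.0113 continue | (k=2,j=2): S=166.1140, K−S=0.0000, hold=11.5722 ⇒ V=11.5722 continue  boundary S*=61.2516
step 1: (k=1,j=0): S=78.6031, K−S=64.6469, hold=63.1789 ⇒ V=64.6469 exercise | (k=1,j=1): S=129.4447, K−S=13.8053, hold=28.3438 ⇒ V=28.3438 continue  boundary S*=78.6031
step 0: (k=0,j=0): S=100.8700, K−S=42.3800, hold=46.8745 ⇒ V=46.8745 continue  boundary S*=-

price = 46.8745
boundary = - 78.6031 61.2516 78.6031
tree:
46.8745
64.6469 28.3438
81.9984 44.0113 11.5722
95.5195 64.6469 22.1457 0.0000
106.0560 81.9984 42.3800 0.0000 0.0000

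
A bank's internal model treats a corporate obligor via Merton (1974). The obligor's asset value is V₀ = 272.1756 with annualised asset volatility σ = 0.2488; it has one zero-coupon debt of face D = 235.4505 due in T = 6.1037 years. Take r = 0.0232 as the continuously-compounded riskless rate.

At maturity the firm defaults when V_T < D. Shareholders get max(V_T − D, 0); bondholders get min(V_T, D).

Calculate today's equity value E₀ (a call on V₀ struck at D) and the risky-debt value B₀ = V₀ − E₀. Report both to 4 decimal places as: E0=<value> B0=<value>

Equity is a call on the firm's assets struck at D = 235.4505:
d₁ = [ln(V₀/D) + (r + σ²/2)T] / (σ√T)
   = [ln(272.1756/235.4505) + (0.0232 + 0.5·0.2488²)·6.1037] / (0.2488·√6.1037)
   = [0.144947 + 0.330520] / 0.614677 = 0.773523
d₂ = d₁ − σ√T = 0.773523 − 0.614677 = 0.158846
N(d₁) = 0.780393,  N(d₂) = 0.563105,  e^(−rT) = 0.867963
E₀ = V₀·N(d₁) − D·e^(−rT)·N(d₂)
   = 272.1756·0.780393 − 235.4505·0.867963·0.563105 = 97.326615
B₀ = V₀ − E₀ = 272.1756 − 97.326615 = 174.848985

E0=97.3266 B0=174.8490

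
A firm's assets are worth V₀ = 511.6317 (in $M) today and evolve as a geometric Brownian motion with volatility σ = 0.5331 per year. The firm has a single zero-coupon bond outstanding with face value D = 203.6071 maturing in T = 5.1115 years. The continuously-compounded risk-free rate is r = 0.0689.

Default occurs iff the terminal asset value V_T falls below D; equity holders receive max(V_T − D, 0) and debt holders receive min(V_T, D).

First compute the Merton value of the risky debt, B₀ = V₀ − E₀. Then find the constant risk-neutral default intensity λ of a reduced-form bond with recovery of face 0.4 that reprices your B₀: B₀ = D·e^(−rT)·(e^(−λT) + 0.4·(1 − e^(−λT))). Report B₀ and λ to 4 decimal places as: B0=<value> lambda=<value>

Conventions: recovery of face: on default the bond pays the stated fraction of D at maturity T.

Apply the equity-as-call identities (strike 203.6071, horizon 5.1115 years):
d₁ = [ln(V₀/D) + (r + σ²/2)T] / (σ√T)
   = [ln(511.6317/203.6071) + (0.0689 + 0.5·0.5331²)·5.1115] / (0.5331·√5.1115)
   = [0.921413 + 1.078515] / 1.205266 = 1.659325
d₂ = d₁ − σ√T = 1.659325 − 1.205266 = 0.454059
N(d₁) = 0.951475,  N(d₂) = 0.675107,  e^(−rT) = 0.703152
E₀ = V₀·N(d₁) − D·e^(−rT)·N(d₂)
   = 511.6317·0.951475 − 203.6071·0.703152·0.675107 = 390.151857
B₀ = V₀ − E₀ = 511.6317 − 390.151857 = 121.479843
e^(−λT) = (B₀·e^(rT)/D − 0.4)/(1 − 0.4) = (121.4798·1.422168/203.6071 − 0.4)/0.6 = 0.74753307
λ = −ln(0.74753307)/5.1115 = 0.056926

B0=121.4798 lambda=0.0569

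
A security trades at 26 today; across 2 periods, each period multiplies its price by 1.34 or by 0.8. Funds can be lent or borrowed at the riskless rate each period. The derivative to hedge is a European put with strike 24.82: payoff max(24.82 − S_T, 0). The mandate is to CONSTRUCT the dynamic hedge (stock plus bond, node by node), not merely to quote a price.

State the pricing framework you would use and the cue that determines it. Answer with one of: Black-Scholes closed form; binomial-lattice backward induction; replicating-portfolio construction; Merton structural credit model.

Key observation: the mandate to exhibit the hedge at every date and state singles out the replicating-portfolio construction on the 2-period tree with factors 1.34 and 0.8 from 26.

framework: replicating-portfolio construction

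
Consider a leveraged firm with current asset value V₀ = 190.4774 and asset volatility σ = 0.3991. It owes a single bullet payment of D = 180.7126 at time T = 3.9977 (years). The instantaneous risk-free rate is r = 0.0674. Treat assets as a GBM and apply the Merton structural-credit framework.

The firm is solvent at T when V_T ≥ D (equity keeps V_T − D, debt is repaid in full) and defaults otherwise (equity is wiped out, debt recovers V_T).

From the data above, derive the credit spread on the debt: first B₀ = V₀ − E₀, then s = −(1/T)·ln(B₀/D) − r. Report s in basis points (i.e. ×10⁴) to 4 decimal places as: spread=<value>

Apply the equity-as-call identities (strike 180.7126, horizon 3.9977 years):
d₁ = [ln(V₀/D) + (r + σ²/2)T] / (σ√T)
   = [ln(190.4774/180.7126) + (0.0674 + 0.5·0.3991²)·3.9977] / (0.3991·√3.9977)
   = [0.052626 + 0.587823] / 0.797970 = 0.802597
d₂ = d₁ − σ√T = 0.802597 − 0.797970 = 0.004627
N(d₁) = 0.788896,  N(d₂) = 0.501846,  e^(−rT) = 0.763803
E₀ = V₀·N(d₁) − D·e^(−rT)·N(d₂)
   = 190.4774·0.788896 − 180.7126·0.763803·0.501846 = 80.997686
B₀ = V₀ − E₀ = 190.4774 − 80.997686 = 109.479714
spread = −(1/T)·ln(B₀/D) − r = −(1/3.9977)·ln(109.479714/180.7126) − 0.0674 = 0.05796425
in basis points: 0.05796425 × 10⁴ = 579.6425 bp

spread=579.6425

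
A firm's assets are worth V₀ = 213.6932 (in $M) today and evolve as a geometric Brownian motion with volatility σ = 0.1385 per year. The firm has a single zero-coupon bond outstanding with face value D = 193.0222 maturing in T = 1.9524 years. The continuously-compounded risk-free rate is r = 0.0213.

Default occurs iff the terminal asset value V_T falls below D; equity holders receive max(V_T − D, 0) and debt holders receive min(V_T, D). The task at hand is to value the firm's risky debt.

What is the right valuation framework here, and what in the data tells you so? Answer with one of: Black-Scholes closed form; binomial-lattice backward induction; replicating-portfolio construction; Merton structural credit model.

framework: Merton structural credit model

Key observation: a levered firm with one bullet debt due at 1.9524 years is the canonical structural-credit setup: equity is a call on the firm's assets struck at the face value.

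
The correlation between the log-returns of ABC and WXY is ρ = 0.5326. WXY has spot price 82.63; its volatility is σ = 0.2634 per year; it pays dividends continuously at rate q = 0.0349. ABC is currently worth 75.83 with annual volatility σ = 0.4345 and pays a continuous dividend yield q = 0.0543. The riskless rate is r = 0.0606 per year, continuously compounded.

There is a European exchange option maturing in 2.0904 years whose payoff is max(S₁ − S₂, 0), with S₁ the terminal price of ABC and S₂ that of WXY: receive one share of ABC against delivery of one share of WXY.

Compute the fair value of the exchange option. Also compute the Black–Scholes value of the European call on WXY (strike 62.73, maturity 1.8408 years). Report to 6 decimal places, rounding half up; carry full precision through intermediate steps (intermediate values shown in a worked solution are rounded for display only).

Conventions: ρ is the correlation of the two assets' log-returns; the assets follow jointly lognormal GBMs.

σ_eff = √(σ₁² + σ₂² − 2ρσ₁σ₂) = √(0.4345² + 0.2634² − 2·0.5326·0.4345·0.2634) = 0.369135
d₁ = (ln(S₁/S₂) + (q₂ − q₁ + σ_eff²/2)T) / (σ_eff√T) = (ln(75.83/82.63) + (0.0349 − 0.0543 + 0.068130)·2.0904) / 0.533703 = 0.029955
d₂ = d₁ − σ_eff√T = 0.029955 − 0.533703 = -0.503748
N(d₁) = 0.511948,  N(d₂) = 0.307219
V = S₁·e^{−q₁T}·N(d₁) − S₂·e^{−q₂T}·N(d₂) = 34.655412 − 23.599458 = 11.055954
[vanilla: WXY call K=62.73]
σ√T = 0.2634·√1.8408 = 0.357371
d₁ = (ln(S/K) + (r−q+σ²/2)T) / (σ√T) = (ln(82.63/62.73) + (0.0606−0.0349+0.2634²/2)·1.8408) / 0.357371 = (0.275533 + 0.111166) / 0.357371 = 1.082065
d₂ = d₁ − σ√T = 1.082065 − 0.357371 = 0.724694
e^{−rT} = 0.894444
e^{−qT} = 0.937776
N(d₁) = 0.860388,  N(d₂) = 0.765680
price = S·e^{−qT}·N(d₁) − K·e^{−rT}·N(d₂) = 66.670150 − 42.961170 = 23.708980

exchange price = 11.055954
price(WXY call K=62.73) = 23.708980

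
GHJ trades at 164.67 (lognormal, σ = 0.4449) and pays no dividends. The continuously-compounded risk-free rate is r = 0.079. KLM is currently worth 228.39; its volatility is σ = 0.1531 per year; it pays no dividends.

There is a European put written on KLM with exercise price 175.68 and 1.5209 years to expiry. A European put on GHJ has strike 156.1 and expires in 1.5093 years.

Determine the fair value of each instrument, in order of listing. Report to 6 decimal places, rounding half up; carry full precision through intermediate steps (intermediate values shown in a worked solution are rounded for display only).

[KLM put K=175.68]
σ√T = 0.1531·√1.5209 = 0.188810
d₁ = (ln(S/K) + (r+σ²/2)T) / (σ√T) = (ln(228.39/175.68) + (0.079+0.1531²/2)·1.5209) / 0.188810 = (0.262391 + 0.137976) / 0.188810 = 2.120469
d₂ = d₁ − σ√T = 2.120469 − 0.188810 = 1.931659
e^{−rT} = 0.886786
N(−d₁) = 0.016983,  N(−d₂) = 0.026701
price = K·e^{−rT}·N(−d₂) − S·N(−d₁) = 4.159735 − 3.878804 = 0.280932
[GHJ put K=156.1]
σ√T = 0.4449·√1.5093 = 0.546576
d₁ = (ln(S/K) + (r+σ²/2)T) / (σ√T) = (ln(164.67/156.1) + (0.079+0.4449²/2)·1.5093) / 0.546576 = (0.053447 + 0.268607) / 0.546576 = 0.589221
d₂ = d₁ − σ√T = 0.589221 − 0.546576 = 0.042645
e^{−rT} = 0.887599
N(−d₁) = 0.277857,  N(−d₂) = 0.482992
price = K·e^{−rT}·N(−d₂) − S·N(−d₁) = 66.920621 − 45.754636 = 21.165985

price(KLM put K=175.68) = 0.280932
price(GHJ put K=156.1) = 21.165985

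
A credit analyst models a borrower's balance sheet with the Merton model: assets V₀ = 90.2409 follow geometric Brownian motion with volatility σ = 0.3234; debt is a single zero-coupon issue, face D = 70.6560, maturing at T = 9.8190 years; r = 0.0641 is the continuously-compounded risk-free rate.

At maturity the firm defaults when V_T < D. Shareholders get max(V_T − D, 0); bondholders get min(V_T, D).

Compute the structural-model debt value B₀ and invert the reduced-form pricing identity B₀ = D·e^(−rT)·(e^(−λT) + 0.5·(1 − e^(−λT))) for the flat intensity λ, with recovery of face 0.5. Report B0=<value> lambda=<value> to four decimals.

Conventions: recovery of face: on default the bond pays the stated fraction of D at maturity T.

Equity is a call on the firm's assets struck at D = 70.6560:
d₁ = [ln(V₀/D) + (r + σ²/2)T] / (σ√T)
   = [ln(90.2409/70.6560) + (0.0641 + 0.5·0.3234²)·9.8190] / (0.3234·√9.8190)
   = [0.244660 + 1.142871] / 1.013383 = 1.369206
d₂ = d₁ − σ√T = 1.369206 − 1.013383 = 0.355823
N(d₁) = 0.914533,  N(d₂) = 0.639013,  e^(−rT) = 0.532913
E₀ = V₀·N(d₁) − D·e^(−rT)·N(d₂)
   = 90.2409·0.914533 − 70.6560·0.532913·0.639013 = 58.467168
B₀ = V₀ − E₀ = 90.2409 − 58.467168 = 31.773732
e^(−λT) = (B₀·e^(rT)/D − 0.5)/(1 − 0.5) = (31.7737·1.876480/70.6560 − 0.5)/0.5 = 0.68769038
λ = −ln(0.68769038)/9.8190 = 0.038132

B0=31.7737 lambda=0.0381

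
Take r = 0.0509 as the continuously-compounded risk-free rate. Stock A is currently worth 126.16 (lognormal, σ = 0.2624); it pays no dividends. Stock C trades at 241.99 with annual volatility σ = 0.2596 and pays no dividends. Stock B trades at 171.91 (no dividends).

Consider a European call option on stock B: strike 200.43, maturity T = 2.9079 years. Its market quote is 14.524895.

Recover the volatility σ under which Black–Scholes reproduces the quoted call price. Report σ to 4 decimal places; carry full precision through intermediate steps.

At σ = 0.1281 the Black–Scholes value reproduces the quote:
σ√T = 0.1281·√2.9079 = 0.218443
d₁ = (ln(S/K) + (r+σ²/2)T) / (σ√T) = (ln(171.91/200.43) + (0.0509+0.1281²/2)·2.9079) / 0.218443 = (-0.153494 + 0.171871) / 0.218443 = 0.084127
d₂ = d₁ − σ√T = 0.084127 − 0.218443 = -0.134317
e^{−rT} = 0.862421
N(d₁) = 0.533522,  N(d₂) = 0.446576
V = S·N(d₁) − K·e^{−rT}·N(d₂) = 91.717783 − 77.192888 = 14.524895 (matching the quote); vega is positive throughout, so no other σ reproduces this price

sigma = 0.1281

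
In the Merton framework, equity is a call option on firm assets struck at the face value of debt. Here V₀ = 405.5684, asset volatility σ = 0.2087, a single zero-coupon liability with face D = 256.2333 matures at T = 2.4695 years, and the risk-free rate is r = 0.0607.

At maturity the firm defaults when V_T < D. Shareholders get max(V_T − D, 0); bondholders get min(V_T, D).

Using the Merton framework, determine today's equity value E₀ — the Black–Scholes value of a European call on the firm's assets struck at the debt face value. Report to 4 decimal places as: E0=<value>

Apply the equity-as-call identities (strike 256.2333, horizon 2.4695 years):
d₁ = [ln(V₀/D) + (r + σ²/2)T] / (σ√T)
   = [ln(405.5684/256.2333) + (0.0607 + 0.5·0.2087²)·2.4695] / (0.2087·√2.4695)
   = [0.459201 + 0.203679] / 0.327965 = 2.021194
d₂ = d₁ − σ√T = 2.021194 − 0.327965 = 1.693230
N(d₁) = 0.978370,  N(d₂) = 0.954794,  e^(−rT) = 0.860795
E₀ = V₀·N(d₁) − D·e^(−rT)·N(d₂)
   = 405.5684·0.978370 − 256.2333·0.860795·0.954794 = 186.202434

E0=186.2024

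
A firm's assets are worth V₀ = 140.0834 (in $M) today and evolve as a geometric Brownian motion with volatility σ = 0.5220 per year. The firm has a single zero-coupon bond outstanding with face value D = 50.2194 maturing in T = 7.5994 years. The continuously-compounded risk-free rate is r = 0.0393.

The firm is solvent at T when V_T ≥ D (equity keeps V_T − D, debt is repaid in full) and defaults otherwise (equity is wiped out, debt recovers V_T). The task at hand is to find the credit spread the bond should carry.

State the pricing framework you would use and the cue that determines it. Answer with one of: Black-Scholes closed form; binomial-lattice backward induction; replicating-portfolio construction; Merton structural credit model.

Key observation: the asked-for credit quantity lives on the firm's capital structure — asset value, asset volatility, debt face 50.2194 — which is the structural model's domain.

framework: Merton structural credit model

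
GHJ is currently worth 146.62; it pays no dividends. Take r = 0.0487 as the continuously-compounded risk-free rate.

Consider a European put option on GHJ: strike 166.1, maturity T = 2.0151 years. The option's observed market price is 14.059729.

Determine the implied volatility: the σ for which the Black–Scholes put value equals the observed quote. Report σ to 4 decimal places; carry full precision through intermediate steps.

At σ = 0.1426 the Black–Scholes value reproduces the quote:
σ√T = 0.1426·√2.0151 = 0.202427
d₁ = (ln(S/K) + (r+σ²/2)T) / (σ√T) = (ln(146.62/166.1) + (0.0487+0.1426²/2)·2.0151) / 0.202427 = (-0.124746 + 0.118624) / 0.202427 = -0.030244
d₂ = d₁ − σ√T = -0.030244 − 0.202427 = -0.232671
e^{−rT} = 0.906526
N(−d₁) = 0.512064,  N(−d₂) = 0.591991
V = K·e^{−rT}·N(−d₂) − S·N(−d₁) = 89.138507 − 75.078779 = 14.059729 (the observed quote) — the price is monotone increasing in volatility, hence this σ is the only solution

sigma = 0.1426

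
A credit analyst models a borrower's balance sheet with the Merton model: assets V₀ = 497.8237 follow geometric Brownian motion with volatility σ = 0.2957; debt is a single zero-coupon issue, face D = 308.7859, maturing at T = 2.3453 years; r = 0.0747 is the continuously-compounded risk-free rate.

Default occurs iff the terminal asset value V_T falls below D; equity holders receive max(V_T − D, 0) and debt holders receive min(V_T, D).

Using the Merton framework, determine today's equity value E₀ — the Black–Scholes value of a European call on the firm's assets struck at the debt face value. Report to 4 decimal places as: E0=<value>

E0=244.0023

Equity is a call on the firm's assets struck at D = 308.7859:
d₁ = [ln(V₀/D) + (r + σ²/2)T] / (σ√T)
   = [ln(497.8237/308.7859) + (0.0747 + 0.5·0.2957²)·2.3453] / (0.2957·√2.3453)
   = [0.477598 + 0.277729] / 0.452846 = 1.667954
d₂ = d₁ − σ√T = 1.667954 − 0.452846 = 1.215108
N(d₁) = 0.952338,  N(d₂) = 0.887838,  e^(−rT) = 0.839294
E₀ = V₀·N(d₁) − D·e^(−rT)·N(d₂)
   = 497.8237·0.952338 − 308.7859·0.839294·0.887838 = 244.002251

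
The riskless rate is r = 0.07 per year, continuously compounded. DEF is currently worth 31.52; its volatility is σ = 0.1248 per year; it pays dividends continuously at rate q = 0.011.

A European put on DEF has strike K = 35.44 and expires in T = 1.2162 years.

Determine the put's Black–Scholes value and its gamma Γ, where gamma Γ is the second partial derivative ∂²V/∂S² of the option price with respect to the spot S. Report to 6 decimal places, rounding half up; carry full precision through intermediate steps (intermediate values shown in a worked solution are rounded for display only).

σ√T = 0.1248·√1.2162 = 0.137631
d₁ = (ln(S/K) + (r−q+σ²/2)T) / (σ√T) = (ln(31.52/35.44) + (0.07−0.011+0.1248²/2)·1.2162) / 0.137631 = (-0.117219 + 0.081227) / 0.137631 = -0.261509
d₂ = d₁ − σ√T = -0.261509 − 0.137631 = -0.399141
e^{−rT} = 0.918389
e^{−qT} = 0.986711
N(−d₁) = 0.603150,  N(−d₂) = 0.655105
Put price V = K·e^{−rT}·N(−d₂) − S·e^{−qT}·N(−d₁) = 21.322178 − 18.758650 = 2.563528
φ(d₁) = (1/√(2π))·e^{−d₁²/2} = 0.385532
Γ = e^{−qT}·φ(d₁) / (S·σ·√T) = 0.087689

price = 2.563528
Γ = 0.087689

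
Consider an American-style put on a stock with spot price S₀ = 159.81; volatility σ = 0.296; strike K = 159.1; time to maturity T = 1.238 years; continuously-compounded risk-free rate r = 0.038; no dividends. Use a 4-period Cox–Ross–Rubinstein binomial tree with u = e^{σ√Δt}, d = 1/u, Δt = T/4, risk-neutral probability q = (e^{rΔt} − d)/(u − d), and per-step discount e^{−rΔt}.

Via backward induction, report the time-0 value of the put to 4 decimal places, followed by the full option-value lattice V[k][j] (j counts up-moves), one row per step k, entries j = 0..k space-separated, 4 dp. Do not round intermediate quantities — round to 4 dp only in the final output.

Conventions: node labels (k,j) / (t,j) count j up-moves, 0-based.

Δt=0.30950, u=1.17901, d=0.84817, q=0.49468, disc=e^(-rΔt)=0.98831
k=4 terminal: V=max(K-S,0) → 76.3938 44.1336 0.0000 0.0000 0.0000
k=3: j=0 S=97.5112 intr=61.5888 cont=59.7286 V=61.5888[EX]; j=1 S=135.5462 intr=23.5538 cont=22.0407 V=23.5538[EX]; j=2 S=188.4172 intr=0.0000 cont=0.0000 V=0.0000[hold]; j=3 S=261.9109 intr=0.0000 cont=0.0000 V=0.0000[hold]
k=2: j=0 S=114.9664 intr=44.1336 cont=42.2734 V=44.1336[EX]; j=1 S=159.8100 intr=0.0000 cont=11.7629 V=11.7629[hold]; j=2 S=222.1452 intr=0.0000 cont=0.0000 V=0.0000[hold]
k=1: j=0 S=135.5462 intr=23.5538 cont=27.7916 V=27.7916[hold]; j=1 S=188.4172 intr=0.0000 cont=5.8745 V=5.8745[hold]
k=0: j=0 S=159.8100 intr=0.0000 cont=16.7514 V=16.7514[hold]

price = 16.7514
tree:
16.7514
27.7916 5.8745
44.1336 11.7629 0.0000
61.5888 23.5538 0.0000 0.0000
76.3938 44.1336 0.0000 0.0000 0.0000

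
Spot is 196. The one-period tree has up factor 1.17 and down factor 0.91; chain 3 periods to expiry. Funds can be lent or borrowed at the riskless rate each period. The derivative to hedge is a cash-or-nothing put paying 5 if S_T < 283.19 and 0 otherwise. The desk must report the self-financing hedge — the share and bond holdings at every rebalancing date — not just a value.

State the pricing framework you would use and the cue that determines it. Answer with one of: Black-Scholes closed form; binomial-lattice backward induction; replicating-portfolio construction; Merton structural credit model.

framework: replicating-portfolio construction

Key observation: since the answer must list Δ and B at each node of the 1.17/0.91 lattice on 196, the replicating-portfolio method — solving the two-state system at every node — is the one that applies.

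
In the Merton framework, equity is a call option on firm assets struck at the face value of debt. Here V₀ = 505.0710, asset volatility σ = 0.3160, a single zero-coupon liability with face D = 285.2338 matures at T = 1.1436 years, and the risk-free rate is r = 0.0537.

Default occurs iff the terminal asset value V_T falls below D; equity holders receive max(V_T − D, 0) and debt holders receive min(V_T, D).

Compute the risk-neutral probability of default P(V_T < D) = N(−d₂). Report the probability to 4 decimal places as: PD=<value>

Apply the equity-as-call identities (strike 285.2338, horizon 1.1436 years):
d₁ = [ln(V₀/D) + (r + σ²/2)T] / (σ√T)
   = [ln(505.0710/285.2338) + (0.0537 + 0.5·0.3160²)·1.1436] / (0.3160·√1.1436)
   = [0.571390 + 0.118509] / 0.337928 = 2.041556
d₂ = d₁ − σ√T = 2.041556 − 0.337928 = 1.703628
risk-neutral PD = N(−d₂) = N(-1.703628) = 0.044225

PD=0.0442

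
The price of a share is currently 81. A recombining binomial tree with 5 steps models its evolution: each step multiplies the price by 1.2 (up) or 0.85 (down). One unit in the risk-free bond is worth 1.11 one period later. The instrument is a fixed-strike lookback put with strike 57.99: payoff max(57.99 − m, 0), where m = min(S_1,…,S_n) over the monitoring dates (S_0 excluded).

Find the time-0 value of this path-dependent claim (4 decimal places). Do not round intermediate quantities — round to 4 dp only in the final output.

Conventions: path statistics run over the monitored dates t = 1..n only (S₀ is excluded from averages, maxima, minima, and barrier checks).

Set p* = 0.7429 (from d < R < u); the path-dependent value is the discounted p*-expectation over all price paths.
Enumerate all 2^5 = 32 price paths (U = up ×1.2, D = down ×0.85); each path with k up-moves has probability p*^k·(1−p*)^(5−k).
DDDDD: m=35.9401, payoff=22.0499, prob=0.001124
UDDDD: m=50.7390, payoff=7.2510, prob=0.003248
DUDDD: m=50.7390, payoff=7.2510, prob=0.003248
UUDDD: m=71.6315, payoff=0.0000, prob=0.009383
DDUDD: m=50.7390, payoff=7.2510, prob=0.003248
UDUDD: m=71.6315, payoff=0.0000, prob=0.009383
DUUDD: m=68.8500, payoff=0.0000, prob=0.009383
UUUDD: m=97.2000, payoff=0.0000, prob=0.027106
DDDUD: m=49.7441, payoff=8.2459, prob=0.003248
UDDUD: m=70.2270, payoff=0.0000, prob=0.009383
DUDUD: m=68.8500, payoff=0.0000, prob=0.009383
UUDUD: m=97.2000, payoff=0.0000, prob=0.027106
DDUUD: m=58.5225, payoff=0.0000, prob=0.009383
UDUUD: m=82.6200, payoff=0.0000, prob=0.027106
DUUUD: m=68.8500, payoff=0.0000, prob=0.027106
UUUUD: m=97.2000, payoff=0.0000, prob=0.078306
DDDDU: m=42.2825, payoff=15.7075, prob=0.003248
UDDDU: m=59.6930, payoff=0.0000, prob=0.009383
DUDDU: m=59.6930, payoff=0.0000, prob=0.009383
UUDDU: m=84.2724, payoff=0.0000, prob=0.027106
DDUDU: m=58.5225, payoff=0.0000, prob=0.009383
UDUDU: m=82.6200, payoff=0.0000, prob=0.027106
DUUDU: m=68.8500, payoff=0.0000, prob=0.027106
UUUDU: m=97.2000, payoff=0.0000, prob=0.078306
DDDUU: m=49.7441, payoff=8.2459, prob=0.009383
UDDUU: m=70.2270, payoff=0.0000, prob=0.027106
DUDUU: m=68.8500, payoff=0.0000, prob=0.027106
UUDUU: m=97.2000, payoff=0.0000, prob=0.078306
DDUUU: m=58.5225, payoff=0.0000, prob=0.027106
UDUUU: m=82.6200, payoff=0.0000, prob=0.078306
DUUUU: m=68.8500, payoff=0.0000, prob=0.078306
UUUUU: m=97.2000, payoff=0.0000, prob=0.226218
Price = Σ prob·payoff / R^5 = 0.250610 / 1.685058 = 0.1487

price = 0.1487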